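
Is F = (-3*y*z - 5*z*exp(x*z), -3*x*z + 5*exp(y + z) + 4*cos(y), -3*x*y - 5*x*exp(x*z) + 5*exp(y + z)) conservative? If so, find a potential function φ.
Yes, F is conservative. φ = -3*x*y*z - 5*exp(x*z) + 5*exp(y + z) + 4*sin(y)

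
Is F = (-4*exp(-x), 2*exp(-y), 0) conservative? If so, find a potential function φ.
Yes, F is conservative. φ = -2*exp(-y) + 4*exp(-x)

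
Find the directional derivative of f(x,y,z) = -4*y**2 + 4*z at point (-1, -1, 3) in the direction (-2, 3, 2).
32*sqrt(17)/17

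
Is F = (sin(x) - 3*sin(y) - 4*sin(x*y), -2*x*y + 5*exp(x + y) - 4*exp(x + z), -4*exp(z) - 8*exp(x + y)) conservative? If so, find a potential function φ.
No, ∇×F = (-8*exp(x + y) + 4*exp(x + z), 8*exp(x + y), 4*x*cos(x*y) - 2*y + 5*exp(x + y) - 4*exp(x + z) + 3*cos(y)) ≠ 0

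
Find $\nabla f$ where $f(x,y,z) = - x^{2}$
(-2*x, 0, 0)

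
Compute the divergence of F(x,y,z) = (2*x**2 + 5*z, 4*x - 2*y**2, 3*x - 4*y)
4*x - 4*y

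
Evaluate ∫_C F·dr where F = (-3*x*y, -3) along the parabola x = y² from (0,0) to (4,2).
-222/5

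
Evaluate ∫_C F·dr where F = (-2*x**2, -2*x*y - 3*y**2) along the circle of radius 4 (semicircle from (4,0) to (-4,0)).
0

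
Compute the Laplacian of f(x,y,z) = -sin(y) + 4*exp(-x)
sin(y) + 4*exp(-x)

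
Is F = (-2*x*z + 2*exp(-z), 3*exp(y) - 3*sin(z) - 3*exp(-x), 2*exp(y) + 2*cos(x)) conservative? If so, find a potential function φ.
No, ∇×F = (2*exp(y) + 3*cos(z), -2*x + 2*sin(x) - 2*exp(-z), 3*exp(-x)) ≠ 0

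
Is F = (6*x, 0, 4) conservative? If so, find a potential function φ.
Yes, F is conservative. φ = 3*x**2 + 4*z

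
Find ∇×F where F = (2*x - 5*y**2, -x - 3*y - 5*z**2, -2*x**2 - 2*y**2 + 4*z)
(-4*y + 10*z, 4*x, 10*y - 1)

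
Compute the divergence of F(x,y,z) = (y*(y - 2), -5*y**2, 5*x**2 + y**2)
-10*y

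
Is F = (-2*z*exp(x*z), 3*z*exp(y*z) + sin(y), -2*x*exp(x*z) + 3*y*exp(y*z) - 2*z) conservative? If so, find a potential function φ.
Yes, F is conservative. φ = -z**2 - 2*exp(x*z) + 3*exp(y*z) - cos(y)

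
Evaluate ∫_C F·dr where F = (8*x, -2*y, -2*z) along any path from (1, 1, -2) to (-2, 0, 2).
13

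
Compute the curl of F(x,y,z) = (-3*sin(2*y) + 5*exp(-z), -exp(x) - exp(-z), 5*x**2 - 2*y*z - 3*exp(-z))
(-2*z - exp(-z), -10*x - 5*exp(-z), -exp(x) + 6*cos(2*y))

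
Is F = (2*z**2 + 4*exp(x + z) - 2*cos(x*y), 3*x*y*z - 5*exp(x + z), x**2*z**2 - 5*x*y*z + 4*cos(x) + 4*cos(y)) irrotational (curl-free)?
No, ∇×F = (-3*x*y - 5*x*z + 5*exp(x + z) - 4*sin(y), -2*x*z**2 + 5*y*z + 4*z + 4*exp(x + z) + 4*sin(x), -2*x*sin(x*y) + 3*y*z - 5*exp(x + z))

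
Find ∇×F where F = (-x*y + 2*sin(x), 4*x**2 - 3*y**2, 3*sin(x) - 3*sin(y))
(-3*cos(y), -3*cos(x), 9*x)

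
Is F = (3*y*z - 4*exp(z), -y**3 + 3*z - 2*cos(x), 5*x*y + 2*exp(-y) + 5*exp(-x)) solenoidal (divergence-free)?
No, ∇·F = -3*y**2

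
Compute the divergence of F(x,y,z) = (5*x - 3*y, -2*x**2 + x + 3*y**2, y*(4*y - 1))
6*y + 5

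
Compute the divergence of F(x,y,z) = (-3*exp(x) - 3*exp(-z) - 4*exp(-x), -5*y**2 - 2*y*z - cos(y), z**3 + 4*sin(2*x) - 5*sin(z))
-10*y + 3*z**2 - 2*z - 3*exp(x) + sin(y) - 5*cos(z) + 4*exp(-x)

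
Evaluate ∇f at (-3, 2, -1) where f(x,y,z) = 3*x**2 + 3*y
(-18, 3, 0)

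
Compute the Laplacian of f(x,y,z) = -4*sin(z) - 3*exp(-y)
4*sin(z) - 3*exp(-y)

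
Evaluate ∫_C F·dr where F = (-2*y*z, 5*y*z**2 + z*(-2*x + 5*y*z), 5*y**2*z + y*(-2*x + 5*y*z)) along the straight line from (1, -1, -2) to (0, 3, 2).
164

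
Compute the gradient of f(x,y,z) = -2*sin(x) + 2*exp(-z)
(-2*cos(x), 0, -2*exp(-z))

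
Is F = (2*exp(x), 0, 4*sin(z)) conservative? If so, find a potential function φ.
Yes, F is conservative. φ = 2*exp(x) - 4*cos(z)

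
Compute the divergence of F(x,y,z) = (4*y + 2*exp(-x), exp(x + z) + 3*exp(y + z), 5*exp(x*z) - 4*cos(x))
5*x*exp(x*z) + 3*exp(y + z) - 2*exp(-x)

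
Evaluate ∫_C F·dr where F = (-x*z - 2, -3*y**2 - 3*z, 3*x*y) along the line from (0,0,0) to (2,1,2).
-20/3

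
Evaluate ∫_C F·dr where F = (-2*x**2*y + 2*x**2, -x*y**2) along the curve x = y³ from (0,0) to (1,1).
-1/10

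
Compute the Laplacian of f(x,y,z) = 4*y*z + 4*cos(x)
-4*cos(x)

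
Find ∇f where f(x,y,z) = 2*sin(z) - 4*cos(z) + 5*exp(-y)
(0, -5*exp(-y), 4*sin(z) + 2*cos(z))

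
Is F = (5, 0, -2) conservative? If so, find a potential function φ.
Yes, F is conservative. φ = 5*x - 2*z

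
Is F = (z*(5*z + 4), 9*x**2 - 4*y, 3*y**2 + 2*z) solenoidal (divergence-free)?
No, ∇·F = -2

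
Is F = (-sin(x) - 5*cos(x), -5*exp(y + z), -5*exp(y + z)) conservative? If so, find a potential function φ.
Yes, F is conservative. φ = -5*exp(y + z) - 5*sin(x) + cos(x)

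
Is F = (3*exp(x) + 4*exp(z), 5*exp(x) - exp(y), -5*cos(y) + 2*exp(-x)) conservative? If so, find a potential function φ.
No, ∇×F = (5*sin(y), 4*exp(z) + 2*exp(-x), 5*exp(x)) ≠ 0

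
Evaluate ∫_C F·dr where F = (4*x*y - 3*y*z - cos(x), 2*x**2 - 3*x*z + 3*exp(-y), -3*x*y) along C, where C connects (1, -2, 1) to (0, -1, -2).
-3*E - 2 + sin(1) + 3*exp(2)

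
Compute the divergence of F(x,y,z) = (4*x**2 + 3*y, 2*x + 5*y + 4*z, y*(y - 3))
8*x + 5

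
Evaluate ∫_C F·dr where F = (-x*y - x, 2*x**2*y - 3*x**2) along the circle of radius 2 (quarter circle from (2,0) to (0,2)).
-10/3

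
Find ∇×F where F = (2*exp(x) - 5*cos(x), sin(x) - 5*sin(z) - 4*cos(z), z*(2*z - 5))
(-4*sin(z) + 5*cos(z), 0, cos(x))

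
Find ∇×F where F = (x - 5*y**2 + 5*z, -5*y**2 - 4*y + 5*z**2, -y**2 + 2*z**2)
(-2*y - 10*z, 5, 10*y)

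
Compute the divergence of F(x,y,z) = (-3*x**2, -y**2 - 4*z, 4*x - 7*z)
-6*x - 2*y - 7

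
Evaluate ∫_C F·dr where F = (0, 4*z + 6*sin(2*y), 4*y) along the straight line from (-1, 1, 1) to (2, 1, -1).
-8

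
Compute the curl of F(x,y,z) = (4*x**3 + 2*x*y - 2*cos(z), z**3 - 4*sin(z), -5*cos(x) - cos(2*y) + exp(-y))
(-3*z**2 + 2*sin(2*y) + 4*cos(z) - exp(-y), -5*sin(x) + 2*sin(z), -2*x)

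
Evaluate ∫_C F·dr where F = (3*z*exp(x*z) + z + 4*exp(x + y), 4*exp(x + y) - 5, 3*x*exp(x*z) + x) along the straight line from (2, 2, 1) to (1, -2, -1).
-4*exp(4) - 3*exp(2) + 7*exp(-1) + 17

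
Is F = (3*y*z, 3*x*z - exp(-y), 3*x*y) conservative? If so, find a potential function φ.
Yes, F is conservative. φ = 3*x*y*z + exp(-y)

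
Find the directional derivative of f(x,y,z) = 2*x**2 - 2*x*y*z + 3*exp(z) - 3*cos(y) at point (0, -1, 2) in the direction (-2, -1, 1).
sqrt(6)*(-8 + 3*sin(1) + 3*exp(2))/6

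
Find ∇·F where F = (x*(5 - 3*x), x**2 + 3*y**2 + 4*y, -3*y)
-6*x + 6*y + 9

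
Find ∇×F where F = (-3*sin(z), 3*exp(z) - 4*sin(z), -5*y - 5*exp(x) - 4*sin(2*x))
(-3*exp(z) + 4*cos(z) - 5, 5*exp(x) + 8*cos(2*x) - 3*cos(z), 0)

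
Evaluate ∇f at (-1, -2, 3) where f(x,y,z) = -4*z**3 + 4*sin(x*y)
(-8*cos(2), -4*cos(2), -108)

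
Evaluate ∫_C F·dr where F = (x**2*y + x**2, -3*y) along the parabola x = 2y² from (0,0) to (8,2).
9602/21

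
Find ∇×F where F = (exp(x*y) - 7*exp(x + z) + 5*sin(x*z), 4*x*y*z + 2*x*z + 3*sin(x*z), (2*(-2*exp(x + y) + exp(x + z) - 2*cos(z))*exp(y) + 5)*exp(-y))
((-x*(4*y + 3*cos(x*z) + 2)*exp(y) - 4*exp(x + 2*y) - 5)*exp(-y), 5*x*cos(x*z) + 4*exp(x + y) - 9*exp(x + z), -x*exp(x*y) + 4*y*z + 3*z*cos(x*z) + 2*z)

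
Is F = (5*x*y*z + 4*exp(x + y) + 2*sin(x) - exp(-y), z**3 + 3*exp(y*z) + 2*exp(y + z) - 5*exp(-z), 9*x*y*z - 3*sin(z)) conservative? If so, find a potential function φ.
No, ∇×F = (9*x*z - 3*y*exp(y*z) - 3*z**2 - 2*exp(y + z) - 5*exp(-z), y*(5*x - 9*z), -5*x*z - 4*exp(x + y) - exp(-y)) ≠ 0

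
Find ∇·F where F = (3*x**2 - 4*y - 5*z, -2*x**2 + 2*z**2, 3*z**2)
6*x + 6*z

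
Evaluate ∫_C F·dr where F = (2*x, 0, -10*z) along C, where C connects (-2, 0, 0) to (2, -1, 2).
-20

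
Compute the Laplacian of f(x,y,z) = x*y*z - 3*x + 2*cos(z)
-2*cos(z)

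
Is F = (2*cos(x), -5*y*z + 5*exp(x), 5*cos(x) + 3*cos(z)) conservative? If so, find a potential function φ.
No, ∇×F = (5*y, 5*sin(x), 5*exp(x)) ≠ 0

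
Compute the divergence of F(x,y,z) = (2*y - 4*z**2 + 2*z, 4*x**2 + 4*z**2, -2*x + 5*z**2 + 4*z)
10*z + 4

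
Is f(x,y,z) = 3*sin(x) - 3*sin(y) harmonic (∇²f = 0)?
No, ∇²f = -3*sin(x) + 3*sin(y)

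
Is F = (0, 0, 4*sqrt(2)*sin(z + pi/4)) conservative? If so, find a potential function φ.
Yes, F is conservative. φ = -4*sqrt(2)*cos(z + pi/4)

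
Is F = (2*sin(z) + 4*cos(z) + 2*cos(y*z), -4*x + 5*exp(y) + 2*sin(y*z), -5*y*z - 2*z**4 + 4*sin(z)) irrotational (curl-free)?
No, ∇×F = (-2*y*cos(y*z) - 5*z, -2*y*sin(y*z) - 4*sin(z) + 2*cos(z), 2*z*sin(y*z) - 4)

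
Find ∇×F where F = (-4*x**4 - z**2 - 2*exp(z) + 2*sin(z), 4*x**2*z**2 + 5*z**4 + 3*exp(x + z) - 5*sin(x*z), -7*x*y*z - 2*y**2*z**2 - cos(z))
(-8*x**2*z - 7*x*z + 5*x*cos(x*z) - 4*y*z**2 - 20*z**3 - 3*exp(x + z), 7*y*z - 2*z - 2*exp(z) + 2*cos(z), 8*x*z**2 - 5*z*cos(x*z) + 3*exp(x + z))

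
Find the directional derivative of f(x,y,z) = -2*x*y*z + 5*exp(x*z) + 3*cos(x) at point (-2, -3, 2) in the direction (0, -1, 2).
sqrt(5)*(-32*exp(4)/5 - 4)*exp(-4)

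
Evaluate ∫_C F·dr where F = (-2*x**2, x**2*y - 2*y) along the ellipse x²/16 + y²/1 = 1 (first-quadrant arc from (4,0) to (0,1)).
137/3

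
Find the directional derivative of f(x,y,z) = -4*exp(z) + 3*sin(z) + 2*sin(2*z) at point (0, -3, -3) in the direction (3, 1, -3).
3*sqrt(19)*(-(3*cos(3) + 4*cos(6))*exp(3) + 4)*exp(-3)/19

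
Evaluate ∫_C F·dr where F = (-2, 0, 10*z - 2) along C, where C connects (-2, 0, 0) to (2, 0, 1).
-5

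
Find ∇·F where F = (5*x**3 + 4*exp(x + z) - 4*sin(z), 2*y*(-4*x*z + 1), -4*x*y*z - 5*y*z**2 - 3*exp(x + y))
15*x**2 - 4*x*y - 8*x*z - 10*y*z + 4*exp(x + z) + 2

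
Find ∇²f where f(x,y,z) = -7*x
0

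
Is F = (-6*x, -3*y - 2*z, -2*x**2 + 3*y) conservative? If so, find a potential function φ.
No, ∇×F = (5, 4*x, 0) ≠ 0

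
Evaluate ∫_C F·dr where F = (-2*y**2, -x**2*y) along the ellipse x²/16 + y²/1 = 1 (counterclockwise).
0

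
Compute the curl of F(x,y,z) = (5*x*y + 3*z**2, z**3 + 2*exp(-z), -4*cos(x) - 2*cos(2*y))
(-3*z**2 + 4*sin(2*y) + 2*exp(-z), 6*z - 4*sin(x), -5*x)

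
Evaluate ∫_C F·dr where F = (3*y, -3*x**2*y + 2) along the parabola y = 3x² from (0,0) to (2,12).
-528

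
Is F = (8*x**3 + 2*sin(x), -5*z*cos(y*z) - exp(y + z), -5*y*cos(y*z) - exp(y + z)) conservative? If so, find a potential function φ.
Yes, F is conservative. φ = 2*x**4 - exp(y + z) - 5*sin(y*z) - 2*cos(x)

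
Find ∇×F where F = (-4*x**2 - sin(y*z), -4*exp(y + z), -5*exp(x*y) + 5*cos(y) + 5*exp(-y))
(-5*x*exp(x*y) + 4*exp(y + z) - 5*sin(y) - 5*exp(-y), y*(5*exp(x*y) - cos(y*z)), z*cos(y*z))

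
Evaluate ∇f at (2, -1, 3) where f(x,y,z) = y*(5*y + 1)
(0, -9, 0)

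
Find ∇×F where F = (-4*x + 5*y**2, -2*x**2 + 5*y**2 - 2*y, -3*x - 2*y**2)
(-4*y, 3, -4*x - 10*y)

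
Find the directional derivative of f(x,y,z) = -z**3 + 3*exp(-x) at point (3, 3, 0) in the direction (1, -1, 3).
-3*sqrt(11)*exp(-3)/11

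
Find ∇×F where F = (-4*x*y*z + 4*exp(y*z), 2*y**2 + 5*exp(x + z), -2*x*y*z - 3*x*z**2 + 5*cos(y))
(-2*x*z - 5*exp(x + z) - 5*sin(y), -4*x*y + 2*y*z + 4*y*exp(y*z) + 3*z**2, 4*x*z - 4*z*exp(y*z) + 5*exp(x + z))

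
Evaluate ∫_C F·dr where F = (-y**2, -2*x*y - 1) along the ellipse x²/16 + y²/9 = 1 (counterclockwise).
0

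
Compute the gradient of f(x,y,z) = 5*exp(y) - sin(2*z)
(0, 5*exp(y), -2*cos(2*z))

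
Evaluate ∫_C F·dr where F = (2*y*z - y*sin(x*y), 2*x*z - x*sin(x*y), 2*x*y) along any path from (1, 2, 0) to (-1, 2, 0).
0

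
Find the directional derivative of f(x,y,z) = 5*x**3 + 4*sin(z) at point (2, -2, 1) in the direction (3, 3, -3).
4*sqrt(3)*(15 - cos(1))/3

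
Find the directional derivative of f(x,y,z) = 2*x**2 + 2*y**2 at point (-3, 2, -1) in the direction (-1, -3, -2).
-6*sqrt(14)/7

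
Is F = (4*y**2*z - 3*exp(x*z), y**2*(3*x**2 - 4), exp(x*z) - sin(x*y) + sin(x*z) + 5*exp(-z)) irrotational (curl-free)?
No, ∇×F = (-x*cos(x*y), -3*x*exp(x*z) + 4*y**2 + y*cos(x*y) - z*exp(x*z) - z*cos(x*z), 2*y*(3*x*y - 4*z))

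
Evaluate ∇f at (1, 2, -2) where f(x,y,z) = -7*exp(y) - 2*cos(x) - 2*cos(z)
(2*sin(1), -7*exp(2), -2*sin(2))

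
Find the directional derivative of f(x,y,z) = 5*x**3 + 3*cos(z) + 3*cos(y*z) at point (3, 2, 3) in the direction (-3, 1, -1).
3*sqrt(11)*(-135 + sin(3) - sin(6))/11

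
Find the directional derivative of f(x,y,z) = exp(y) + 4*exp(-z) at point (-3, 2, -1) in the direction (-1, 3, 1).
sqrt(11)*E*(-4 + 3*E)/11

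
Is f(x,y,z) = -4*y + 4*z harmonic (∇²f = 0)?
Yes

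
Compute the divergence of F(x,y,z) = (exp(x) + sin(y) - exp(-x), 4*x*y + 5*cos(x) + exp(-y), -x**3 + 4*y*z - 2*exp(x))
4*x + 4*y + sinh(y) + 2*cosh(x) - cosh(y)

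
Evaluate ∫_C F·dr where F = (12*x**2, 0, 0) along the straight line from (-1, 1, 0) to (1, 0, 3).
8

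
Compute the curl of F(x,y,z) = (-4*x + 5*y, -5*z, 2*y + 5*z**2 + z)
(7, 0, -5)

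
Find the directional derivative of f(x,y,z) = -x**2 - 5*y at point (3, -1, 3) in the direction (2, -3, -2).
3*sqrt(17)/17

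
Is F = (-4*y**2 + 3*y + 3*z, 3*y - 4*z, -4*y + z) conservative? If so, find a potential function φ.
No, ∇×F = (0, 3, 8*y - 3) ≠ 0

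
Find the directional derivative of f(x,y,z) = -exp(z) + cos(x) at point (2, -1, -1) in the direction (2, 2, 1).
-2*sin(2)/3 - exp(-1)/3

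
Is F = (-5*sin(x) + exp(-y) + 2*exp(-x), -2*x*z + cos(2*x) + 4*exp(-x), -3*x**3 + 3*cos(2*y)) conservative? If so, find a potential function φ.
No, ∇×F = (2*x - 6*sin(2*y), 9*x**2, -2*z - 2*sin(2*x) + exp(-y) - 4*exp(-x)) ≠ 0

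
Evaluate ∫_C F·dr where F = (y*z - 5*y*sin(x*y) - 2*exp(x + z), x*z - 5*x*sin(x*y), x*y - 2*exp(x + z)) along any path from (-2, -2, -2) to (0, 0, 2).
-2*exp(2) + 2*exp(-4) - 5*cos(4) + 13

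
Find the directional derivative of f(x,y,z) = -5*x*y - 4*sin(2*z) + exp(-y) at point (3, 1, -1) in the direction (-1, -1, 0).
sqrt(2)*(1 + 20*E)*exp(-1)/2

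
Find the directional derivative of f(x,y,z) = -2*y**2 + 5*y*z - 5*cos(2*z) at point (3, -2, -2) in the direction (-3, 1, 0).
-sqrt(10)/5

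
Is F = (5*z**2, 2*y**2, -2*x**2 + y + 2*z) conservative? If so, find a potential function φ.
No, ∇×F = (1, 4*x + 10*z, 0) ≠ 0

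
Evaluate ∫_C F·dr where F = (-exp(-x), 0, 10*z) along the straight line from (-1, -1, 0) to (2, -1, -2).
-E + exp(-2) + 20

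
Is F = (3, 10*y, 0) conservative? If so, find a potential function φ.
Yes, F is conservative. φ = 3*x + 5*y**2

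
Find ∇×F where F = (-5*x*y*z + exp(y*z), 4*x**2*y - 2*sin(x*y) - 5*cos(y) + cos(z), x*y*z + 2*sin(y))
(x*z + sin(z) + 2*cos(y), y*(-5*x - z + exp(y*z)), 8*x*y + 5*x*z - 2*y*cos(x*y) - z*exp(y*z))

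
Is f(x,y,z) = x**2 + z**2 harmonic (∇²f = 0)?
No, ∇²f = 4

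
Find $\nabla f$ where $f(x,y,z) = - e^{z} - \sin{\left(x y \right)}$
(-y*cos(x*y), -x*cos(x*y), -exp(z))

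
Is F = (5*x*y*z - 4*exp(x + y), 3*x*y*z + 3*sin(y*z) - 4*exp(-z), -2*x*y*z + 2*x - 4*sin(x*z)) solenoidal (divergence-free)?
No, ∇·F = -2*x*y + 3*x*z - 4*x*cos(x*z) + 5*y*z + 3*z*cos(y*z) - 4*exp(x + y)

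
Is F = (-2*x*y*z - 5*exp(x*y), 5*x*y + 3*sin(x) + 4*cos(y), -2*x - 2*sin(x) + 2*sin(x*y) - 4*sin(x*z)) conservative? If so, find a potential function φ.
No, ∇×F = (2*x*cos(x*y), -2*x*y - 2*y*cos(x*y) + 4*z*cos(x*z) + 2*cos(x) + 2, 2*x*z + 5*x*exp(x*y) + 5*y + 3*cos(x)) ≠ 0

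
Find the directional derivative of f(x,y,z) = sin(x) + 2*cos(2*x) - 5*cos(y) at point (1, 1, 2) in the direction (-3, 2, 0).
sqrt(13)*(-3*cos(1) + 10*sin(1) + 12*sin(2))/13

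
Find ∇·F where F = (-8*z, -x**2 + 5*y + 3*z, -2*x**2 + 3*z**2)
6*z + 5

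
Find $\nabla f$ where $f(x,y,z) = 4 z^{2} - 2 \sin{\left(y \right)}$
(0, -2*cos(y), 8*z)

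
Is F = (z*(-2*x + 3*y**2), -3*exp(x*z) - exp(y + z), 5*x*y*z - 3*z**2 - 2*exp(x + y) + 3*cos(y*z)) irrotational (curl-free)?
No, ∇×F = (5*x*z + 3*x*exp(x*z) - 3*z*sin(y*z) - 2*exp(x + y) + exp(y + z), -2*x + 3*y**2 - 5*y*z + 2*exp(x + y), 3*z*(-2*y - exp(x*z)))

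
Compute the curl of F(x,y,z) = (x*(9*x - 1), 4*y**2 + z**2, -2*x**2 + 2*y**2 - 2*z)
(4*y - 2*z, 4*x, 0)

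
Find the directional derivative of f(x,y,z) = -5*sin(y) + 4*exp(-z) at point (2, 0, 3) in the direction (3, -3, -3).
sqrt(3)*(4 + 5*exp(3))*exp(-3)/3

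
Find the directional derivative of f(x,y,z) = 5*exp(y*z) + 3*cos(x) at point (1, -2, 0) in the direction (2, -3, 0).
-6*sqrt(13)*sin(1)/13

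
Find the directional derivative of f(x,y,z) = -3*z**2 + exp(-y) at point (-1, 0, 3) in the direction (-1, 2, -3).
26*sqrt(14)/7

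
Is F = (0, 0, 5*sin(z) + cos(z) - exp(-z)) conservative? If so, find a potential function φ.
Yes, F is conservative. φ = sin(z) - 5*cos(z) + exp(-z)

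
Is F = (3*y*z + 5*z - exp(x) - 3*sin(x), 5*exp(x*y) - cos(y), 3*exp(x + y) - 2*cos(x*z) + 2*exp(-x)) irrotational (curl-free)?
No, ∇×F = (3*exp(x + y), 3*y - 2*z*sin(x*z) - 3*exp(x + y) + 5 + 2*exp(-x), 5*y*exp(x*y) - 3*z)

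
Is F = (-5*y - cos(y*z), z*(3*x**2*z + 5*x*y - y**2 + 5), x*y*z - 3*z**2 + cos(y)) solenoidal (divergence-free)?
No, ∇·F = x*y + z*(5*x - 2*y) - 6*z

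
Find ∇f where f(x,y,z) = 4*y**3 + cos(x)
(-sin(x), 12*y**2, 0)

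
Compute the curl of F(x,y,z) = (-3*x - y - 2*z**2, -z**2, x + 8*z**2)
(2*z, -4*z - 1, 1)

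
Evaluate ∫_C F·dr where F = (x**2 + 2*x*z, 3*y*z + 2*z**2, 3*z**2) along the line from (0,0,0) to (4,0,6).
904/3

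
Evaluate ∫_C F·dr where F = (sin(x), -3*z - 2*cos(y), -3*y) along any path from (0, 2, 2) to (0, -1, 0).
2*sin(1) + 2*sin(2) + 12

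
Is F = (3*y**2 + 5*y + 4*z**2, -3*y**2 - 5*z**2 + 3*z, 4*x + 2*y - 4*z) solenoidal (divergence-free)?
No, ∇·F = -6*y - 4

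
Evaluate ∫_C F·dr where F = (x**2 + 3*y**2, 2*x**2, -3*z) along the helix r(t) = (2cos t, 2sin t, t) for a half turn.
-112/3 - 3*pi**2/2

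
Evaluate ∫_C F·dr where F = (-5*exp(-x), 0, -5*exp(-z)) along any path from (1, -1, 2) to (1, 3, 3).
5*(1 - E)*exp(-3)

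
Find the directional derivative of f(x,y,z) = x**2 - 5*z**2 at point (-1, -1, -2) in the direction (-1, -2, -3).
-29*sqrt(14)/7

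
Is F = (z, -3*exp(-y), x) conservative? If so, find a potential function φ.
Yes, F is conservative. φ = x*z + 3*exp(-y)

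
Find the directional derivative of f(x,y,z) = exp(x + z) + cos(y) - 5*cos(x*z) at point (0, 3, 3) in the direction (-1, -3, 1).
3*sqrt(11)*sin(3)/11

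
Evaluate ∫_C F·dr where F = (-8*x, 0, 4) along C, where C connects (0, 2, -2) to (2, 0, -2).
-16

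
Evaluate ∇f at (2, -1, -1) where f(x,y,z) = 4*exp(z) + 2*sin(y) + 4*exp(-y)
(0, -4*E + 2*cos(1), 4*exp(-1))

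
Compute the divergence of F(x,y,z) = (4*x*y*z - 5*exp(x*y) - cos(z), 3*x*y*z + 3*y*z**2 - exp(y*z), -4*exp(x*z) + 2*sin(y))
3*x*z - 4*x*exp(x*z) + 4*y*z - 5*y*exp(x*y) + 3*z**2 - z*exp(y*z)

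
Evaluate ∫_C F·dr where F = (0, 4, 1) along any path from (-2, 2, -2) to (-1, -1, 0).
-10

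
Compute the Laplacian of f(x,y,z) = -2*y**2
-4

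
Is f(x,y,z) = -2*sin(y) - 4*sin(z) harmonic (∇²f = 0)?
No, ∇²f = 2*sin(y) + 4*sin(z)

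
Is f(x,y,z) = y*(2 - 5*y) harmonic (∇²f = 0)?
No, ∇²f = -10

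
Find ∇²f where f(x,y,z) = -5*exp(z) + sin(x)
-5*exp(z) - sin(x)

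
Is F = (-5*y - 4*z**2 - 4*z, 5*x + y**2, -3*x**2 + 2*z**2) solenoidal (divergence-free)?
No, ∇·F = 2*y + 4*z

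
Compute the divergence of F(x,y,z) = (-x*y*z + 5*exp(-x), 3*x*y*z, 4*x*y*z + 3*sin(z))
4*x*y + 3*x*z - y*z + 3*cos(z) - 5*exp(-x)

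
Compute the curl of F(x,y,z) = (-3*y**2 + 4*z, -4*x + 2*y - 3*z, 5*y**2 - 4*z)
(10*y + 3, 4, 6*y - 4)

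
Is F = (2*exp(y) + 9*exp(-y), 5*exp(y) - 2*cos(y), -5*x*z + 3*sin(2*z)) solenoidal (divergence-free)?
No, ∇·F = -5*x + 5*exp(y) + 2*sin(y) + 6*cos(2*z)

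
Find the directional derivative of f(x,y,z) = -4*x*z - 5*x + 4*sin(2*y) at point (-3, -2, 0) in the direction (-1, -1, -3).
-sqrt(11)*(8*cos(4) + 31)/11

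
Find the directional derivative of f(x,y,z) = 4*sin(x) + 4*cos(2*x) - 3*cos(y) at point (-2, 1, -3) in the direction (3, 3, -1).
3*sqrt(19)*(8*sin(4) + 4*cos(2) + 3*sin(1))/19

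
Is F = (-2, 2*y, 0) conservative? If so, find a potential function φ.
Yes, F is conservative. φ = -2*x + y**2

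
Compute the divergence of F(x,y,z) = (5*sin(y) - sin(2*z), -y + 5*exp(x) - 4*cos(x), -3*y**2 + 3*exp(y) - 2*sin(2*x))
-1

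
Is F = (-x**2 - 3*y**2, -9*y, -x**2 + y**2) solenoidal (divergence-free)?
No, ∇·F = -2*x - 9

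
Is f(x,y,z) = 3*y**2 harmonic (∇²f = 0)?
No, ∇²f = 6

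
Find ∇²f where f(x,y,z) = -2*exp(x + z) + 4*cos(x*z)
-4*x**2*cos(x*z) - 4*z**2*cos(x*z) - 4*exp(x + z)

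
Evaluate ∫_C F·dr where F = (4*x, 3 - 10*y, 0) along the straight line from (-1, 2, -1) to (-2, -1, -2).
12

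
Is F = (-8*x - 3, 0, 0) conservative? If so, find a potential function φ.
Yes, F is conservative. φ = x*(-4*x - 3)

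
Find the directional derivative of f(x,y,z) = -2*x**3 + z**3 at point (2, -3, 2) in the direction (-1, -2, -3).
-6*sqrt(14)/7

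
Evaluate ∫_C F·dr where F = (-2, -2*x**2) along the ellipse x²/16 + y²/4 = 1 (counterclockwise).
0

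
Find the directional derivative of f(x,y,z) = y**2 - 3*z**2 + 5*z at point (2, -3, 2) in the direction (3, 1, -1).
sqrt(11)/11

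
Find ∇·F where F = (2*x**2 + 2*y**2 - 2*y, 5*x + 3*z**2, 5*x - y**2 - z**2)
4*x - 2*z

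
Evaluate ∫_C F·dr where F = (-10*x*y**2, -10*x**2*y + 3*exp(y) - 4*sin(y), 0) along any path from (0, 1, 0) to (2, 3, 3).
-180 - 3*E + 4*cos(3) - 4*cos(1) + 3*exp(3)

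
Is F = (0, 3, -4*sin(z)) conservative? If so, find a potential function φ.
Yes, F is conservative. φ = 3*y + 4*cos(z)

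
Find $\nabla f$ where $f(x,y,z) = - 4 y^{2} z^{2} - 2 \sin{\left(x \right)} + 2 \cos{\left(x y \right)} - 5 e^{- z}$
(-2*y*sin(x*y) - 2*cos(x), -2*x*sin(x*y) - 8*y*z**2, -8*y**2*z + 5*exp(-z))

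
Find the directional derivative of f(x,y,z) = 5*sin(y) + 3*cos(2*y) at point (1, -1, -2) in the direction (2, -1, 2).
-2*sin(2) - 5*cos(1)/3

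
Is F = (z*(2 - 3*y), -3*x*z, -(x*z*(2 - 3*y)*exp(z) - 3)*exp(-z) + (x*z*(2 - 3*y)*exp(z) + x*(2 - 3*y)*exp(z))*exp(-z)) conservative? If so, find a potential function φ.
Yes, F is conservative. φ = (x*z*(2 - 3*y)*exp(z) - 3)*exp(-z)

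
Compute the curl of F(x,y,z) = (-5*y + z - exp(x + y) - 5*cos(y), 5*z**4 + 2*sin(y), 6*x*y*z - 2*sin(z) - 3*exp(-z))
(6*x*z - 20*z**3, -6*y*z + 1, exp(x + y) - 5*sin(y) + 5)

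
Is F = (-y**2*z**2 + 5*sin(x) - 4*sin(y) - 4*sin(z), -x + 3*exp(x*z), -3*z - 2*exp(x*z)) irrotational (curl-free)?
No, ∇×F = (-3*x*exp(x*z), -2*y**2*z + 2*z*exp(x*z) - 4*cos(z), 2*y*z**2 + 3*z*exp(x*z) + 4*cos(y) - 1)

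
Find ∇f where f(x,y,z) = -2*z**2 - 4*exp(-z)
(0, 0, -4*z + 4*exp(-z))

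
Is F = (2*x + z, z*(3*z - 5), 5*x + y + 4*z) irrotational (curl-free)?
No, ∇×F = (6 - 6*z, -4, 0)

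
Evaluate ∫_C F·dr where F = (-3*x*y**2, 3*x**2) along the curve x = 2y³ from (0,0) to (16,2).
-6528/7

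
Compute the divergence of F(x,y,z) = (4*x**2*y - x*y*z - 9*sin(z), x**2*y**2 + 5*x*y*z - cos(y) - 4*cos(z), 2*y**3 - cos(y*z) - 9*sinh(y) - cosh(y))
2*x**2*y + 8*x*y + 5*x*z - y*z + y*sin(y*z) + sin(y)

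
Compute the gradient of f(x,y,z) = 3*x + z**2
(3, 0, 2*z)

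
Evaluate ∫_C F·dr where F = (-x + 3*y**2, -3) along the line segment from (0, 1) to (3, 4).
99/2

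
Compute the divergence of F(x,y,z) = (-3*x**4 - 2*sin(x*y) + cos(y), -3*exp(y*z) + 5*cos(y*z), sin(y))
-12*x**3 - 2*y*cos(x*y) - 3*z*exp(y*z) - 5*z*sin(y*z)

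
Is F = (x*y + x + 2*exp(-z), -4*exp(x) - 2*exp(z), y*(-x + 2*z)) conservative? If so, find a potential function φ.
No, ∇×F = (-x + 2*z + 2*exp(z), y - 2*exp(-z), -x - 4*exp(x)) ≠ 0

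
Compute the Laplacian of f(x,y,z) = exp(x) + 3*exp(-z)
exp(x) + 3*exp(-z)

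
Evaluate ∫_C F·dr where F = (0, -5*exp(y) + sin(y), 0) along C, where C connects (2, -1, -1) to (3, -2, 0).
-5*exp(-2) - cos(2) + cos(1) + 5*exp(-1)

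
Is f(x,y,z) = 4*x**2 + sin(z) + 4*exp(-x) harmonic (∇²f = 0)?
No, ∇²f = -sin(z) + 8 + 4*exp(-x)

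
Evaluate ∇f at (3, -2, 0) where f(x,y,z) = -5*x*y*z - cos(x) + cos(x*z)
(sin(3), 0, 30)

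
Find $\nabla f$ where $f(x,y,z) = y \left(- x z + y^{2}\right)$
(-y*z, -x*z + 3*y**2, -x*y)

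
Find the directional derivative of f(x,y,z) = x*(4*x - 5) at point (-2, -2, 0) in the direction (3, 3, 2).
-63*sqrt(22)/22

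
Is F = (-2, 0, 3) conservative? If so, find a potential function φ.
Yes, F is conservative. φ = -2*x + 3*z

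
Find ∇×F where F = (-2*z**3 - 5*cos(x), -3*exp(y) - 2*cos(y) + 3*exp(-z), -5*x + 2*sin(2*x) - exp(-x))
(3*exp(-z), -6*z**2 - 4*cos(2*x) + 5 - exp(-x), 0)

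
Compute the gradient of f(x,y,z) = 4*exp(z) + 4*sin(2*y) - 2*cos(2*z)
(0, 8*cos(2*y), 4*exp(z) + 4*sin(2*z))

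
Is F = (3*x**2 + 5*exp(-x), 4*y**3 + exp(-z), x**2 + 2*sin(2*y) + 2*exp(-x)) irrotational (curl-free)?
No, ∇×F = (4*cos(2*y) + exp(-z), -2*x + 2*exp(-x), 0)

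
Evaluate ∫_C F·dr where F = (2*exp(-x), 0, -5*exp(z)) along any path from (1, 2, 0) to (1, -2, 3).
5 - 5*exp(3)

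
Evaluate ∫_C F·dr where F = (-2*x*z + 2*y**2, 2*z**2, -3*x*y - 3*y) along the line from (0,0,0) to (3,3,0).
18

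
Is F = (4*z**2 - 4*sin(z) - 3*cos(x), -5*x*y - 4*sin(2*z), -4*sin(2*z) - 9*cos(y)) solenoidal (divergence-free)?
No, ∇·F = -5*x + 3*sin(x) - 8*cos(2*z)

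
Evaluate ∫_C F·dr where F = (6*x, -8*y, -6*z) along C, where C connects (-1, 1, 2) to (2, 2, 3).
-18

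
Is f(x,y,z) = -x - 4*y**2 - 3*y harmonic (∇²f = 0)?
No, ∇²f = -8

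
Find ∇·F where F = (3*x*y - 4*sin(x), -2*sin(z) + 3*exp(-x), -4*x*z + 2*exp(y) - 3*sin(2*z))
-4*x + 3*y - 4*cos(x) - 6*cos(2*z)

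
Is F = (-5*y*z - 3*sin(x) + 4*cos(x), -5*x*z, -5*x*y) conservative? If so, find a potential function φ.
Yes, F is conservative. φ = -5*x*y*z + 4*sin(x) + 3*cos(x)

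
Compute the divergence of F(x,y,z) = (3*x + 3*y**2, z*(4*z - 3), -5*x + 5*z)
8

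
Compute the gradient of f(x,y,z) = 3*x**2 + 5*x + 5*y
(6*x + 5, 5, 0)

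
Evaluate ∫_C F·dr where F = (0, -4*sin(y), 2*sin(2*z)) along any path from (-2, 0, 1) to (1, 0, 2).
cos(2) - cos(4)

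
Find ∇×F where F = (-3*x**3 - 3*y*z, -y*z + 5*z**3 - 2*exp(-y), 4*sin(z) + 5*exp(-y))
(y - 15*z**2 - 5*exp(-y), -3*y, 3*z)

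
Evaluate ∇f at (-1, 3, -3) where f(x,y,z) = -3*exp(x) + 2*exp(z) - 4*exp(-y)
(-3*exp(-1), 4*exp(-3), 2*exp(-3))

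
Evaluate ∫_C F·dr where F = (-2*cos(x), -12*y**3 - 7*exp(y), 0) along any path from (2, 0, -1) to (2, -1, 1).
4 - 7*exp(-1)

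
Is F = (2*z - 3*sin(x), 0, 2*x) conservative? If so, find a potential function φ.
Yes, F is conservative. φ = 2*x*z + 3*cos(x)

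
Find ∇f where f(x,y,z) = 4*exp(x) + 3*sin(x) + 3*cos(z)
(4*exp(x) + 3*cos(x), 0, -3*sin(z))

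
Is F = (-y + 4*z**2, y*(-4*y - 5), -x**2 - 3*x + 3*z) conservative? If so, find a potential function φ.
No, ∇×F = (0, 2*x + 8*z + 3, 1) ≠ 0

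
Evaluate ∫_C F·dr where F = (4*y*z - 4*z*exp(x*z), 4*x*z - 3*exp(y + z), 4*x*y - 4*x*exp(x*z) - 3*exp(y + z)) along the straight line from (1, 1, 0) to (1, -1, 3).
-4*exp(3) - 3*exp(2) - 8 + 3*E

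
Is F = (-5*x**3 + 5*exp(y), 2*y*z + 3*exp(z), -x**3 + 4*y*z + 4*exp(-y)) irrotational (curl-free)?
No, ∇×F = (-2*y + 4*z - 3*exp(z) - 4*exp(-y), 3*x**2, -5*exp(y))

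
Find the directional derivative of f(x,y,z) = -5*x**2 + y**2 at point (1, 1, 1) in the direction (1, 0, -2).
-2*sqrt(5)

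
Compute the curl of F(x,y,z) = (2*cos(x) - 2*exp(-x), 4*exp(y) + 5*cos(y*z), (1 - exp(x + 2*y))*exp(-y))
(5*y*sin(y*z) - exp(x + y) - exp(-y), exp(x + y), 0)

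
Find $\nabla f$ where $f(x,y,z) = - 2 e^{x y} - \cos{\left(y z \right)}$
(-2*y*exp(x*y), -2*x*exp(x*y) + z*sin(y*z), y*sin(y*z))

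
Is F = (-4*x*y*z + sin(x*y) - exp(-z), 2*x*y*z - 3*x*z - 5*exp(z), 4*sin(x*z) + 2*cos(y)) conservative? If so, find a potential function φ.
No, ∇×F = (-2*x*y + 3*x + 5*exp(z) - 2*sin(y), -4*x*y - 4*z*cos(x*z) + exp(-z), 4*x*z - x*cos(x*y) + 2*y*z - 3*z) ≠ 0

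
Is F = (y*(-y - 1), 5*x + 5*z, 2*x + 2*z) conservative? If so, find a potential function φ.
No, ∇×F = (-5, -2, 2*y + 6) ≠ 0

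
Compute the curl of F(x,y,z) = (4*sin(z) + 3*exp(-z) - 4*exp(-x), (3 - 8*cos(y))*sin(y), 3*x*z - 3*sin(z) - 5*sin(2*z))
(0, -3*z + 4*cos(z) - 3*exp(-z), 0)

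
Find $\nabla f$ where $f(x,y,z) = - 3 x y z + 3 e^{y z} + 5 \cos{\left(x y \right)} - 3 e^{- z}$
(-y*(3*z + 5*sin(x*y)), -3*x*z - 5*x*sin(x*y) + 3*z*exp(y*z), 3*(y*(-x + exp(y*z))*exp(z) + 1)*exp(-z))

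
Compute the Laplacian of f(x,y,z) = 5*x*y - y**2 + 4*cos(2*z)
-16*cos(2*z) - 2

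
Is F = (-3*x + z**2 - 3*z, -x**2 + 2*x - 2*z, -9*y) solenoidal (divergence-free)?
No, ∇·F = -3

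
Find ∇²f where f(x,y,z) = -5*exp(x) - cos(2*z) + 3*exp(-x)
-5*exp(x) + 4*cos(2*z) + 3*exp(-x)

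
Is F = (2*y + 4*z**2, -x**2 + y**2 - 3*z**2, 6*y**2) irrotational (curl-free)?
No, ∇×F = (12*y + 6*z, 8*z, -2*x - 2)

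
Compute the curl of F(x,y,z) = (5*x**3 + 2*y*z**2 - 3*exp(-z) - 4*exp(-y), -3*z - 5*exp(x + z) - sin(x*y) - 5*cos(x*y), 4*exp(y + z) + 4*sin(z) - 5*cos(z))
(5*exp(x + z) + 4*exp(y + z) + 3, 4*y*z + 3*exp(-z), 5*y*sin(x*y) - y*cos(x*y) - 2*z**2 - 5*exp(x + z) - 4*exp(-y))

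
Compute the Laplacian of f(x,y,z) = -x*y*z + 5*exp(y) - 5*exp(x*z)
-5*x**2*exp(x*z) - 5*z**2*exp(x*z) + 5*exp(y)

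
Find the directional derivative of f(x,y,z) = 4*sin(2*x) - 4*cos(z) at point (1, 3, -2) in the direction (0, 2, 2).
-2*sqrt(2)*sin(2)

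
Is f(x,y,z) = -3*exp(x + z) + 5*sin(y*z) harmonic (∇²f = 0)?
No, ∇²f = -5*y**2*sin(y*z) - 5*z**2*sin(y*z) - 6*exp(x + z)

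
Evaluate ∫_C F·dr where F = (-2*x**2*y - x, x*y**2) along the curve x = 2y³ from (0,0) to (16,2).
-75328/15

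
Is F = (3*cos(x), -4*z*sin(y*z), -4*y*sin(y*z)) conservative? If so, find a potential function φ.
Yes, F is conservative. φ = 3*sin(x) + 4*cos(y*z)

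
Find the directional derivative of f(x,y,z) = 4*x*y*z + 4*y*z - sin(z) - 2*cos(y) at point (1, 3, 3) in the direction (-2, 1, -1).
sqrt(6)*(-72 + cos(3) + 2*sin(3))/6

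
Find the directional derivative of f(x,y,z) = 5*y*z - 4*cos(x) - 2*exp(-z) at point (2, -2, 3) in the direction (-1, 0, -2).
4*sqrt(5)*(-exp(3)*sin(2) - 1 + 5*exp(3))*exp(-3)/5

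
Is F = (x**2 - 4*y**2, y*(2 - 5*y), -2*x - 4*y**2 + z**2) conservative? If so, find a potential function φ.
No, ∇×F = (-8*y, 2, 8*y) ≠ 0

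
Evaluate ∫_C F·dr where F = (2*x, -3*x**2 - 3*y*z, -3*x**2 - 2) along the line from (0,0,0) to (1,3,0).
-2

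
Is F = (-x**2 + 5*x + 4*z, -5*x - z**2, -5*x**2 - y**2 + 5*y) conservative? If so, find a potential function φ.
No, ∇×F = (-2*y + 2*z + 5, 10*x + 4, -5) ≠ 0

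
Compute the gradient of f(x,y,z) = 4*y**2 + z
(0, 8*y, 1)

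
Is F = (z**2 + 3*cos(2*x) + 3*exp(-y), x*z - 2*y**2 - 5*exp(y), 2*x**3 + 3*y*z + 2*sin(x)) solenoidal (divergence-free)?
No, ∇·F = -y - 5*exp(y) - 6*sin(2*x)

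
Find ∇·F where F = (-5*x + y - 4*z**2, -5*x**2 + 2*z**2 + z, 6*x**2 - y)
-5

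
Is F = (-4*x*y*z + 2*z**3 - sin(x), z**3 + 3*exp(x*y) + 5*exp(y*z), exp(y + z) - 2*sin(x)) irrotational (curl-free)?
No, ∇×F = (-5*y*exp(y*z) - 3*z**2 + exp(y + z), -4*x*y + 6*z**2 + 2*cos(x), 4*x*z + 3*y*exp(x*y))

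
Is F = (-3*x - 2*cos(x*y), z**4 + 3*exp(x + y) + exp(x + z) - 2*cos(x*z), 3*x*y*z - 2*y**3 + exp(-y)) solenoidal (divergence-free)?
No, ∇·F = 3*x*y + 2*y*sin(x*y) + 3*exp(x + y) - 3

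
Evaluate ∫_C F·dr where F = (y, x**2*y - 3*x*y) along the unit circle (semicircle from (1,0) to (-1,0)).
-2 - pi/2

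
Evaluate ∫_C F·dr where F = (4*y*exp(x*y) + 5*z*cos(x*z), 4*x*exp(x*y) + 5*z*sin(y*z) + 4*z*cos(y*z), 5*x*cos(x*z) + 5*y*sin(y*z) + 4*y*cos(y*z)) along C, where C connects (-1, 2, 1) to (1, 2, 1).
10*sin(1) + 8*sinh(2)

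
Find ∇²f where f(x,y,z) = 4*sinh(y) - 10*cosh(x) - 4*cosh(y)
4*sinh(y) - 10*cosh(x) - 4*cosh(y)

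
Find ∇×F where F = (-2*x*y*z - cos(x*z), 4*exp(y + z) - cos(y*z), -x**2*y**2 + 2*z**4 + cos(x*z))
(-2*x**2*y - y*sin(y*z) - 4*exp(y + z), 2*x*y**2 - 2*x*y + x*sin(x*z) + z*sin(x*z), 2*x*z)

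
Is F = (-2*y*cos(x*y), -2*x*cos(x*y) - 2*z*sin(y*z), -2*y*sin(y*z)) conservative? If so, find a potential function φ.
Yes, F is conservative. φ = -2*sin(x*y) + 2*cos(y*z)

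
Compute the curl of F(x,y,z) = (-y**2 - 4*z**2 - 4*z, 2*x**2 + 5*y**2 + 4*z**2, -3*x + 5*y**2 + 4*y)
(10*y - 8*z + 4, -8*z - 1, 4*x + 2*y)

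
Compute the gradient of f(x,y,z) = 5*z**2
(0, 0, 10*z)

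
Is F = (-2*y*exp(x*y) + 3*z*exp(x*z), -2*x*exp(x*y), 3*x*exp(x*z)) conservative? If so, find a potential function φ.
Yes, F is conservative. φ = -2*exp(x*y) + 3*exp(x*z)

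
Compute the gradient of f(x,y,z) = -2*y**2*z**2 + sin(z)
(0, -4*y*z**2, -4*y**2*z + cos(z))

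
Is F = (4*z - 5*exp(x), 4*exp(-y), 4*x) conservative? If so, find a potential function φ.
Yes, F is conservative. φ = 4*x*z - 5*exp(x) - 4*exp(-y)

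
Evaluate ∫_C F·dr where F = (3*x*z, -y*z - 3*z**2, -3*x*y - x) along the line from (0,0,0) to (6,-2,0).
0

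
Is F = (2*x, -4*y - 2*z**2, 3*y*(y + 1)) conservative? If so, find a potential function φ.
No, ∇×F = (6*y + 4*z + 3, 0, 0) ≠ 0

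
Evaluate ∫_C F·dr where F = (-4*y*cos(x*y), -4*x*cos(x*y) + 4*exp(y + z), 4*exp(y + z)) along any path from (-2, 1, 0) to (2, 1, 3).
-4*E - 8*sin(2) + 4*exp(4)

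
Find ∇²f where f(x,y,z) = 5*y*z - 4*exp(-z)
-4*exp(-z)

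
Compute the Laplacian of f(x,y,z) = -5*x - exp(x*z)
(-x**2 - z**2)*exp(x*z)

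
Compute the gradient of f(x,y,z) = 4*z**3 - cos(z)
(0, 0, 12*z**2 + sin(z))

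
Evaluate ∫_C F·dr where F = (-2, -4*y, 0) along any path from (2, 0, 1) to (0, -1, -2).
2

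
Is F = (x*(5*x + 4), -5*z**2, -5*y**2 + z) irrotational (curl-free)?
No, ∇×F = (-10*y + 10*z, 0, 0)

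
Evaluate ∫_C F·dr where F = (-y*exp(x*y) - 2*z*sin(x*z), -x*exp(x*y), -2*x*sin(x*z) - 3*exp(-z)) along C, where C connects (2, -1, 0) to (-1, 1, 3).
((-5 + 2*cos(3))*exp(3) - exp(2) + E + 3)*exp(-3)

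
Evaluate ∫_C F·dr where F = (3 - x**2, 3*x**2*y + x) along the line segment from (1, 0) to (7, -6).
1338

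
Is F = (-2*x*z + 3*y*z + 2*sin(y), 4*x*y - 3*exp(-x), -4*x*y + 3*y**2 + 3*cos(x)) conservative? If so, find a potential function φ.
No, ∇×F = (-4*x + 6*y, -2*x + 7*y + 3*sin(x), 4*y - 3*z - 2*cos(y) + 3*exp(-x)) ≠ 0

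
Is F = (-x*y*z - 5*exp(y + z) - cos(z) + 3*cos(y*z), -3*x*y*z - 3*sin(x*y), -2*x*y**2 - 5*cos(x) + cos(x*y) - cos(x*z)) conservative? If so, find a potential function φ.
No, ∇×F = (-x*(y + sin(x*y)), -x*y + 2*y**2 + y*sin(x*y) - 3*y*sin(y*z) - z*sin(x*z) - 5*exp(y + z) - 5*sin(x) + sin(z), x*z - 3*y*z - 3*y*cos(x*y) + 3*z*sin(y*z) + 5*exp(y + z)) ≠ 0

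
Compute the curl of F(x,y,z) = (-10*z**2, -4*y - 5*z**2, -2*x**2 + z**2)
(10*z, 4*x - 20*z, 0)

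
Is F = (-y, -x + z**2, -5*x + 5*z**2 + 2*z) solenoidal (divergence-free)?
No, ∇·F = 10*z + 2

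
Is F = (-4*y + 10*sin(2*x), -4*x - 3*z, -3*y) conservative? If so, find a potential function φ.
Yes, F is conservative. φ = -4*x*y - 3*y*z - 5*cos(2*x)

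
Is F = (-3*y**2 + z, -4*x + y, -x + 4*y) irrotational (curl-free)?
No, ∇×F = (4, 2, 6*y - 4)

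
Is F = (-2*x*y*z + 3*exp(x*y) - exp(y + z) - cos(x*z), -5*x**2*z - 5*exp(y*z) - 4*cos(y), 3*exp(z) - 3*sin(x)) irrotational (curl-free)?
No, ∇×F = (5*x**2 + 5*y*exp(y*z), -2*x*y + x*sin(x*z) - exp(y + z) + 3*cos(x), -8*x*z - 3*x*exp(x*y) + exp(y + z))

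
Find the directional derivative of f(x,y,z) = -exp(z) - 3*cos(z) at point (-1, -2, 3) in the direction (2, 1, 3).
3*sqrt(14)*(-exp(3) + 3*sin(3))/14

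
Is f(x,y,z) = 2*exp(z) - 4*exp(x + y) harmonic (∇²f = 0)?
No, ∇²f = 2*exp(z) - 8*exp(x + y)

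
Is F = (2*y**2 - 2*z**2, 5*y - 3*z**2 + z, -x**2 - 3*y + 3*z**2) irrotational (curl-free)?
No, ∇×F = (6*z - 4, 2*x - 4*z, -4*y)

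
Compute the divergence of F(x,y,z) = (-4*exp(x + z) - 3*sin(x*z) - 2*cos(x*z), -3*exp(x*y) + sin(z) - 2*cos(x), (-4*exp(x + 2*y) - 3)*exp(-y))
-3*x*exp(x*y) + 2*z*sin(x*z) - 3*z*cos(x*z) - 4*exp(x + z)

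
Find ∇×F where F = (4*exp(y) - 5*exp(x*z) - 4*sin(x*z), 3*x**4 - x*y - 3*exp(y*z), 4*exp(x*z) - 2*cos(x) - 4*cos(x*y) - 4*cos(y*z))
(4*x*sin(x*y) + 3*y*exp(y*z) + 4*z*sin(y*z), -5*x*exp(x*z) - 4*x*cos(x*z) - 4*y*sin(x*y) - 4*z*exp(x*z) - 2*sin(x), 12*x**3 - y - 4*exp(y))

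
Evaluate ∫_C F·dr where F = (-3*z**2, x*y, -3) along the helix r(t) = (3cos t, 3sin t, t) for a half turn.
-18 - 3*pi + 9*pi**2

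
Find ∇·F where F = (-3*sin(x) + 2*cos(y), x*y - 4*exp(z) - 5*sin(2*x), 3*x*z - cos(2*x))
4*x - 3*cos(x)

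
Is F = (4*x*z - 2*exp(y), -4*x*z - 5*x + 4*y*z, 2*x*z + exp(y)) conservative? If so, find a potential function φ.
No, ∇×F = (4*x - 4*y + exp(y), 4*x - 2*z, -4*z + 2*exp(y) - 5) ≠ 0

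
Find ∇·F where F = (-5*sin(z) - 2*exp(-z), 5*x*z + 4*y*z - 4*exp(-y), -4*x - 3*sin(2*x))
4*z + 4*exp(-y)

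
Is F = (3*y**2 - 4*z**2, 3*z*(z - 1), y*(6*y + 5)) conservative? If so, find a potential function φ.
No, ∇×F = (12*y - 6*z + 8, -8*z, -6*y) ≠ 0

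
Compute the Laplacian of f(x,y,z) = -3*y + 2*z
0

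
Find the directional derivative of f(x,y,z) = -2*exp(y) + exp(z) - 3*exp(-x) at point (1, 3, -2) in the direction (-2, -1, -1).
sqrt(6)*(-E - 1/6 + exp(5)/3)*exp(-2)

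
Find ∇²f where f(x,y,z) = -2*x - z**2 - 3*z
-2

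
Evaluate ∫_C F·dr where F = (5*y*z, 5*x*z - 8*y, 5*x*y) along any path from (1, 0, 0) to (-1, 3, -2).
-6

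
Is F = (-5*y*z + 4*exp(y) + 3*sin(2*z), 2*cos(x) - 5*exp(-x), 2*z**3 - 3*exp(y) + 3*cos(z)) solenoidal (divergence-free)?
No, ∇·F = 6*z**2 - 3*sin(z)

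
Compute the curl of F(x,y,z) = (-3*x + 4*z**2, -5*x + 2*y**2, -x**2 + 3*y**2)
(6*y, 2*x + 8*z, -5)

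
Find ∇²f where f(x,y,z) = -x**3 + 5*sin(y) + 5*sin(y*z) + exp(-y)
-6*x - 5*y**2*sin(y*z) - 5*z**2*sin(y*z) - 5*sin(y) + exp(-y)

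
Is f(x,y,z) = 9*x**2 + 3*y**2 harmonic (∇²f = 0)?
No, ∇²f = 24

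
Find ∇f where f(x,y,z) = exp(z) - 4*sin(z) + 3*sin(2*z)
(0, 0, exp(z) - 4*cos(z) + 6*cos(2*z))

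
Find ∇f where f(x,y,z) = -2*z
(0, 0, -2)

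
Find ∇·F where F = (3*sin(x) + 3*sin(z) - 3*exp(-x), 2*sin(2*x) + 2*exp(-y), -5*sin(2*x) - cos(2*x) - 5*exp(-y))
3*cos(x) - 2*exp(-y) + 3*exp(-x)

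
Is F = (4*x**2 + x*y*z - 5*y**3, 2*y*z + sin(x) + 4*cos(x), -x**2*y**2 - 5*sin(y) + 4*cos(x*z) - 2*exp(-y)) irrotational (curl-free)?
No, ∇×F = (-2*x**2*y - 2*y - 5*cos(y) + 2*exp(-y), 2*x*y**2 + x*y + 4*z*sin(x*z), -x*z + 15*y**2 - 4*sin(x) + cos(x))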